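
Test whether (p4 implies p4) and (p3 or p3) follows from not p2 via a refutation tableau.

No

Initial set: {not p2; not ((p4 implies p4) and (p3 or p3))}.
not ((p4 implies p4) and (p3 or p3)): β-rule — branch into not (p4 implies p4)  //  not (p3 or p3).
  branch 1 (add not (p4 implies p4)):
    not (p4 implies p4): α-rule — add p4, not p4.
    × closes — contains both p4 and not p4.
  branch 2 (add not (p3 or p3)):
    not (p3 or p3): α-rule — add not p3, not p3.
    ○ open, literals {p2=0, p3=0}.
1 branch closed, 1 open.
An open branch gives a countermodel: p2=0, p3=0 (unmentioned atoms arbitrary); the premises hold there but the conclusion fails.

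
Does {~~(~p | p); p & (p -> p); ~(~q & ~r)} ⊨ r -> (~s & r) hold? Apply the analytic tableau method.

Initial set: {~~(~p | p); (p & (p -> p)); ~(~q & ~r); ~(r -> (~s & r))}.
~~(~p | p): drop double negation, giving (~p | p).
(p & (p -> p)): α-rule — add p, (p -> p).
~(r -> (~s & r)): α-rule — add r, ~(~s & r).
~(~q & ~r): β-rule — branch into ~~q  //  ~~r.
  branch 1 (add ~~q):
    (~p | p): β-rule — branch into ~p  //  p.
      branch 1.1 (add ~p):
        × closes — contains both p and ~p.
      branch 1.2 (add p):
        (p -> p): β-rule — branch into ~p  //  p.
          branch 1.2.1 (add ~p):
            × closes — contains both p and ~p.
          branch 1.2.2 (add p):
            ~(~s & r): β-rule — branch into ~~s  //  ~r.
              branch 1.2.2.1 (add ~~s):
                ○ open, literals {p=true, q=true, r=true, s=true}.
              branch 1.2.2.2 (add ~r):
                × closes — contains both r and ~r.
  branch 2 (add ~~r):
    (~p | p): β-rule — branch into ~p  //  p.
      branch 2.1 (add ~p):
        × closes — contains both p and ~p.
      branch 2.2 (add p):
        (p -> p): β-rule — branch into ~p  //  p.
          branch 2.2.1 (add ~p):
            × closes — contains both p and ~p.
          branch 2.2.2 (add p):
            ~(~s & r): β-rule — branch into ~~s  //  ~r.
              branch 2.2.2.1 (add ~~s):
                ○ open, literals {p=true, r=true, s=true}.
              branch 2.2.2.2 (add ~r):
                × closes — contains both r and ~r.
6 branches closed, 2 open.
An open branch gives a countermodel: p=true, q=true, r=true, s=true (unmentioned atoms arbitrary); the premises hold there but the conclusion fails.

No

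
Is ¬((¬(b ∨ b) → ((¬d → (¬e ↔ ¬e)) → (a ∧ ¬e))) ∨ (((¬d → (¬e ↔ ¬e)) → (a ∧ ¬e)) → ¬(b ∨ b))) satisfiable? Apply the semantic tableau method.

Initial set: {¬((¬(b ∨ b) → ((¬d → (¬e ↔ ¬e)) → (a ∧ ¬e))) ∨ (((¬d → (¬e ↔ ¬e)) → (a ∧ ¬e)) → ¬(b ∨ b)))}.
¬((¬(b ∨ b) → ((¬d → (¬e ↔ ¬e)) → (a ∧ ¬e))) ∨ (((¬d → (¬e ↔ ¬e)) → (a ∧ ¬e)) → ¬(b ∨ b))): α-rule — add ¬(¬(b ∨ b) → ((¬d → (¬e ↔ ¬e)) → (a ∧ ¬e))), ¬(((¬d → (¬e ↔ ¬e)) → (a ∧ ¬e)) → ¬(b ∨ b)).
¬(¬(b ∨ b) → ((¬d → (¬e ↔ ¬e)) → (a ∧ ¬e))): α-rule — add ¬(b ∨ b), ¬((¬d → (¬e ↔ ¬e)) → (a ∧ ¬e)).
¬(((¬d → (¬e ↔ ¬e)) → (a ∧ ¬e)) → ¬(b ∨ b)): α-rule — add ((¬d → (¬e ↔ ¬e)) → (a ∧ ¬e)), ¬¬(b ∨ b).
¬(b ∨ b): α-rule — add ¬b, ¬b.
¬((¬d → (¬e ↔ ¬e)) → (a ∧ ¬e)): α-rule — add (¬d → (¬e ↔ ¬e)), ¬(a ∧ ¬e).
((¬d → (¬e ↔ ¬e)) → (a ∧ ¬e)): β-rule — branch into ¬(¬d → (¬e ↔ ¬e))  //  (a ∧ ¬e).
  branch 1 (add ¬(¬d → (¬e ↔ ¬e))):
    ¬(¬d → (¬e ↔ ¬e)): α-rule — add ¬d, ¬(¬e ↔ ¬e).
    ¬¬(b ∨ b): β-rule — branch into b  //  b.
      branch 1.1 (add b):
        × closes — contains both b and ¬b.
      branch 1.2 (add b):
        × closes — contains both b and ¬b.
  branch 2 (add (a ∧ ¬e)):
    (a ∧ ¬e): α-rule — add a, ¬e.
    ¬¬(b ∨ b): β-rule — branch into b  //  b.
      branch 2.1 (add b):
        × closes — contains both b and ¬b.
      branch 2.2 (add b):
        × closes — contains both b and ¬b.
All 4 branches close.
Every branch closed; the formula is unsatisfiable.

Unsatisfiable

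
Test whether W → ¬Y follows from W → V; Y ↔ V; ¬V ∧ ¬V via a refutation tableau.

Initial set: {(W → V); (Y ↔ V); (¬V ∧ ¬V); ¬(W → ¬Y)}.
(¬V ∧ ¬V): α-rule — add ¬V, ¬V.
¬(W → ¬Y): α-rule — add W, ¬¬Y.
(W → V): β-rule — branch into ¬W  //  V.
  branch 1 (add ¬W):
    × closes — contains both W and ¬W.
  branch 2 (add V):
    × closes — contains both V and ¬V.
All 2 branches close.
Every branch closed, so the premises entail the conclusion.

Yes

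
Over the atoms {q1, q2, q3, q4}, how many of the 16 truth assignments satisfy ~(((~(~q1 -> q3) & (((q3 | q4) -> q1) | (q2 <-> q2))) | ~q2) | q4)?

Initial set: {T ~(((~(~q1 -> q3) & (((q3 | q4) -> q1) | (q2 <-> q2))) | ~q2) | q4)}.
T ~(((~(~q1 -> q3) & (((q3 | q4) -> q1) | (q2 <-> q2))) | ~q2) | q4): α-rule — add F ((~(~q1 -> q3) & (((q3 | q4) -> q1) | (q2 <-> q2))) | ~q2), F q4.
F ((~(~q1 -> q3) & (((q3 | q4) -> q1) | (q2 <-> q2))) | ~q2): α-rule — add F (~(~q1 -> q3) & (((q3 | q4) -> q1) | (q2 <-> q2))), F ~q2.
F (~(~q1 -> q3) & (((q3 | q4) -> q1) | (q2 <-> q2))): β-rule — branch into F ~(~q1 -> q3)  //  F (((q3 | q4) -> q1) | (q2 <-> q2)).
  branch 1 (add F ~(~q1 -> q3)):
    F ~(~q1 -> q3): β-rule — branch into F ~q1  //  T q3.
      branch 1.1 (add F ~q1):
        ○ open, literals {q1=T, q2=T, q4=F}.
      branch 1.2 (add T q3):
        ○ open, literals {q2=T, q3=T, q4=F}.
  branch 2 (add F (((q3 | q4) -> q1) | (q2 <-> q2))):
    F (((q3 | q4) -> q1) | (q2 <-> q2)): α-rule — add F ((q3 | q4) -> q1), F (q2 <-> q2).
    F ((q3 | q4) -> q1): α-rule — add T (q3 | q4), F q1.
    F (q2 <-> q2): β-rule — branch into T q2, F q2  //  F q2, T q2.
      branch 2.1 (add T q2, F q2):
        × closes — contains both q2 and ~q2.
      branch 2.2 (add F q2, T q2):
        × closes — contains both q2 and ~q2.
2 branches closed, 2 open.
Each open branch fixes some atoms; the unmentioned ones are free. Counting distinct full assignments: branch {q1=T, q2=T, q4=F} (q3) contributes 2 new; branch {q2=T, q3=T, q4=F} (q1) contributes 1 new. Total: 3.

3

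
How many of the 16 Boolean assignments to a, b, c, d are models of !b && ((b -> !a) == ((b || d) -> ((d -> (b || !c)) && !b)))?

Initial set: {T (!b && ((b -> !a) == ((b || d) -> ((d -> (b || !c)) && !b))))}.
T (!b && ((b -> !a) == ((b || d) -> ((d -> (b || !c)) && !b)))): α-rule — add T !b, T ((b -> !a) == ((b || d) -> ((d -> (b || !c)) && !b))).
T ((b -> !a) == ((b || d) -> ((d -> (b || !c)) && !b))): β-rule — branch into T (b -> !a), T ((b || d) -> ((d -> (b || !c)) && !b))  //  F (b -> !a), F ((b || d) -> ((d -> (b || !c)) && !b)).
  branch 1 (add T (b -> !a), T ((b || d) -> ((d -> (b || !c)) && !b))):
    T (b -> !a): β-rule — branch into F b  //  T !a.
      branch 1.1 (add F b):
        T ((b || d) -> ((d -> (b || !c)) && !b)): β-rule — branch into F (b || d)  //  T ((d -> (b || !c)) && !b).
          branch 1.1.1 (add F (b || d)):
            F (b || d): α-rule — add F b, F d.
            ○ open, literals {b=false, d=false}.
          branch 1.1.2 (add T ((d -> (b || !c)) && !b)):
            T ((d -> (b || !c)) && !b): α-rule — add T (d -> (b || !c)), T !b.
            T (d -> (b || !c)): β-rule — branch into F d  //  T (b || !c).
              branch 1.1.2.1 (add F d):
                ○ open, literals {b=false, d=false}.
              branch 1.1.2.2 (add T (b || !c)):
                T (b || !c): β-rule — branch into T b  //  T !c.
                  branch 1.1.2.2.1 (add T b):
                    × closes — contains both b and !b.
                  branch 1.1.2.2.2 (add T !c):
                    ○ open, literals {b=false, c=false}.
      branch 1.2 (add T !a):
        T ((b || d) -> ((d -> (b || !c)) && !b)): β-rule — branch into F (b || d)  //  T ((d -> (b || !c)) && !b).
          branch 1.2.1 (add F (b || d)):
            F (b || d): α-rule — add F b, F d.
            ○ open, literals {a=false, b=false, d=false}.
          branch 1.2.2 (add T ((d -> (b || !c)) && !b)):
            T ((d -> (b || !c)) && !b): α-rule — add T (d -> (b || !c)), T !b.
            T (d -> (b || !c)): β-rule — branch into F d  //  T (b || !c).
              branch 1.2.2.1 (add F d):
                ○ open, literals {a=false, b=false, d=false}.
              branch 1.2.2.2 (add T (b || !c)):
                T (b || !c): β-rule — branch into T b  //  T !c.
                  branch 1.2.2.2.1 (add T b):
                    × closes — contains both b and !b.
                  branch 1.2.2.2.2 (add T !c):
                    ○ open, literals {a=false, b=false, c=false}.
  branch 2 (add F (b -> !a), F ((b || d) -> ((d -> (b || !c)) && !b))):
    F (b -> !a): α-rule — add T b, F !a.
    × closes — contains both b and !b.
3 branches closed, 6 open.
Each open branch fixes some atoms; the unmentioned ones are free. Counting distinct full assignments: branch {b=false, d=false} (a, c) contributes 4 new; branch {b=false, d=false} (a, c) contributes 0 new; branch {b=false, c=false} (a, d) contributes 2 new; branch {a=false, b=false, d=false} (c) contributes 0 new; branch {a=false, b=false, d=false} (c) contributes 0 new; branch {a=false, b=false, c=false} (d) contributes 0 new. Total: 6.

6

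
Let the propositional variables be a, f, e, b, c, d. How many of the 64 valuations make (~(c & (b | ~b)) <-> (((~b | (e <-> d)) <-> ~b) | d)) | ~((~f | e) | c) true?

Initial set: {((~(c & (b | ~b)) <-> (((~b | (e <-> d)) <-> ~b) | d)) | ~((~f | e) | c))}.
((~(c & (b | ~b)) <-> (((~b | (e <-> d)) <-> ~b) | d)) | ~((~f | e) | c)): β-rule — branch into (~(c & (b | ~b)) <-> (((~b | (e <-> d)) <-> ~b) | d))  //  ~((~f | e) | c).
  branch 1 (add (~(c & (b | ~b)) <-> (((~b | (e <-> d)) <-> ~b) | d))):
    (~(c & (b | ~b)) <-> (((~b | (e <-> d)) <-> ~b) | d)): β-rule — branch into ~(c & (b | ~b)), (((~b | (e <-> d)) <-> ~b) | d)  //  ~~(c & (b | ~b)), ~(((~b | (e <-> d)) <-> ~b) | d).
      branch 1.1 (add ~(c & (b | ~b)), (((~b | (e <-> d)) <-> ~b) | d)):
        ~(c & (b | ~b)): β-rule — branch into ~c  //  ~(b | ~b).
          branch 1.1.1 (add ~c):
            (((~b | (e <-> d)) <-> ~b) | d): β-rule — branch into ((~b | (e <-> d)) <-> ~b)  //  d.
              branch 1.1.1.1 (add ((~b | (e <-> d)) <-> ~b)):
                ((~b | (e <-> d)) <-> ~b): β-rule — branch into (~b | (e <-> d)), ~b  //  ~(~b | (e <-> d)), ~~b.
                  branch 1.1.1.1.1 (add (~b | (e <-> d)), ~b):
                    (~b | (e <-> d)): β-rule — branch into ~b  //  (e <-> d).
                      branch 1.1.1.1.1.1 (add ~b):
                        ○ open, literals {b=false, c=false}.
                      branch 1.1.1.1.1.2 (add (e <-> d)):
                        (e <-> d): β-rule — branch into e, d  //  ~e, ~d.
                          branch 1.1.1.1.1.2.1 (add e, d):
                            ○ open, literals {b=false, c=false, d=true, e=true}.
                          branch 1.1.1.1.1.2.2 (add ~e, ~d):
                            ○ open, literals {b=false, c=false, d=false, e=false}.
                  branch 1.1.1.1.2 (add ~(~b | (e <-> d)), ~~b):
                    ~(~b | (e <-> d)): α-rule — add ~~b, ~(e <-> d).
                    ~(e <-> d): β-rule — branch into e, ~d  //  ~e, d.
                      branch 1.1.1.1.2.1 (add e, ~d):
                        ○ open, literals {b=true, c=false, d=false, e=true}.
                      branch 1.1.1.1.2.2 (add ~e, d):
                        ○ open, literals {b=true, c=false, d=true, e=false}.
              branch 1.1.1.2 (add d):
                ○ open, literals {c=false, d=true}.
          branch 1.1.2 (add ~(b | ~b)):
            ~(b | ~b): α-rule — add ~b, ~~b.
            × closes — contains both b and ~b.
      branch 1.2 (add ~~(c & (b | ~b)), ~(((~b | (e <-> d)) <-> ~b) | d)):
        ~~(c & (b | ~b)): α-rule — add c, (b | ~b).
        ~(((~b | (e <-> d)) <-> ~b) | d): α-rule — add ~((~b | (e <-> d)) <-> ~b), ~d.
        (b | ~b): β-rule — branch into b  //  ~b.
          branch 1.2.1 (add b):
            ~((~b | (e <-> d)) <-> ~b): β-rule — branch into (~b | (e <-> d)), ~~b  //  ~(~b | (e <-> d)), ~b.
              branch 1.2.1.1 (add (~b | (e <-> d)), ~~b):
                (~b | (e <-> d)): β-rule — branch into ~b  //  (e <-> d).
                  branch 1.2.1.1.1 (add ~b):
                    × closes — contains both b and ~b.
                  branch 1.2.1.1.2 (add (e <-> d)):
                    (e <-> d): β-rule — branch into e, d  //  ~e, ~d.
                      branch 1.2.1.1.2.1 (add e, d):
                        × closes — contains both d and ~d.
                      branch 1.2.1.1.2.2 (add ~e, ~d):
                        ○ open, literals {b=true, c=true, d=false, e=false}.
              branch 1.2.1.2 (add ~(~b | (e <-> d)), ~b):
                × closes — contains both b and ~b.
          branch 1.2.2 (add ~b):
            ~((~b | (e <-> d)) <-> ~b): β-rule — branch into (~b | (e <-> d)), ~~b  //  ~(~b | (e <-> d)), ~b.
              branch 1.2.2.1 (add (~b | (e <-> d)), ~~b):
                × closes — contains both b and ~b.
              branch 1.2.2.2 (add ~(~b | (e <-> d)), ~b):
                ~(~b | (e <-> d)): α-rule — add ~~b, ~(e <-> d).
                × closes — contains both b and ~b.
  branch 2 (add ~((~f | e) | c)):
    ~((~f | e) | c): α-rule — add ~(~f | e), ~c.
    ~(~f | e): α-rule — add ~~f, ~e.
    ○ open, literals {c=false, e=false, f=true}.
6 branches closed, 8 open.
Each open branch fixes some atoms; the unmentioned ones are free. Counting distinct full assignments: branch {b=false, c=false} (a, f, e, d) contributes 16 new; branch {b=false, c=false, d=true, e=true} (a, f) contributes 0 new; branch {b=false, c=false, d=false, e=false} (a, f) contributes 0 new; branch {b=true, c=false, d=false, e=true} (a, f) contributes 4 new; branch {b=true, c=false, d=true, e=false} (a, f) contributes 4 new; branch {c=false, d=true} (a, f, e, b) contributes 4 new; branch {b=true, c=true, d=false, e=false} (a, f) contributes 4 new; branch {c=false, e=false, f=true} (a, b, d) contributes 2 new. Total: 34.

34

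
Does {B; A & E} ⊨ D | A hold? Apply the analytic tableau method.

Yes

Initial set: {B; (A & E); ~(D | A)}.
(A & E): α-rule — add A, E.
~(D | A): α-rule — add ~D, ~A.
× closes — contains both A and ~A.
All 1 branch closes.
Every branch closed, so the premises entail the conclusion.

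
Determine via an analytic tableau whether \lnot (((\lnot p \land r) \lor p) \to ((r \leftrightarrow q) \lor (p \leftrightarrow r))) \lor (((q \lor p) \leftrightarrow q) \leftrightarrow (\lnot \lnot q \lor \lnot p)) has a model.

Initial set: {(\lnot (((\lnot p \land r) \lor p) \to ((r \leftrightarrow q) \lor (p \leftrightarrow r))) \lor (((q \lor p) \leftrightarrow q) \leftrightarrow (\lnot \lnot q \lor \lnot p)))}.
(\lnot (((\lnot p \land r) \lor p) \to ((r \leftrightarrow q) \lor (p \leftrightarrow r))) \lor (((q \lor p) \leftrightarrow q) \leftrightarrow (\lnot \lnot q \lor \lnot p))): β-rule — branch into \lnot (((\lnot p \land r) \lor p) \to ((r \leftrightarrow q) \lor (p \leftrightarrow r)))  //  (((q \lor p) \leftrightarrow q) \leftrightarrow (\lnot \lnot q \lor \lnot p)).
  branch 1 (add \lnot (((\lnot p \land r) \lor p) \to ((r \leftrightarrow q) \lor (p \leftrightarrow r)))):
    \lnot (((\lnot p \land r) \lor p) \to ((r \leftrightarrow q) \lor (p \leftrightarrow r))): α-rule — add ((\lnot p \land r) \lor p), \lnot ((r \leftrightarrow q) \lor (p \leftrightarrow r)).
    \lnot ((r \leftrightarrow q) \lor (p \leftrightarrow r)): α-rule — add \lnot (r \leftrightarrow q), \lnot (p \leftrightarrow r).
    ((\lnot p \land r) \lor p): β-rule — branch into (\lnot p \land r)  //  p.
      branch 1.1 (add (\lnot p \land r)):
        (\lnot p \land r): α-rule — add \lnot p, r.
        \lnot (r \leftrightarrow q): β-rule — branch into r, \lnot q  //  \lnot r, q.
          branch 1.1.1 (add r, \lnot q):
            \lnot (p \leftrightarrow r): β-rule — branch into p, \lnot r  //  \lnot p, r.
              branch 1.1.1.1 (add p, \lnot r):
                × closes — contains both p and \lnot p.
              branch 1.1.1.2 (add \lnot p, r):
                ○ open, literals {p=false, q=false, r=true}.
          branch 1.1.2 (add \lnot r, q):
            × closes — contains both r and \lnot r.
      branch 1.2 (add p):
        \lnot (r \leftrightarrow q): β-rule — branch into r, \lnot q  //  \lnot r, q.
          branch 1.2.1 (add r, \lnot q):
            \lnot (p \leftrightarrow r): β-rule — branch into p, \lnot r  //  \lnot p, r.
              branch 1.2.1.1 (add p, \lnot r):
                × closes — contains both r and \lnot r.
              branch 1.2.1.2 (add \lnot p, r):
                × closes — contains both p and \lnot p.
          branch 1.2.2 (add \lnot r, q):
            \lnot (p \leftrightarrow r): β-rule — branch into p, \lnot r  //  \lnot p, r.
              branch 1.2.2.1 (add p, \lnot r):
                ○ open, literals {p=true, q=true, r=false}.
              branch 1.2.2.2 (add \lnot p, r):
                × closes — contains both p and \lnot p.
  branch 2 (add (((q \lor p) \leftrightarrow q) \leftrightarrow (\lnot \lnot q \lor \lnot p))):
    (((q \lor p) \leftrightarrow q) \leftrightarrow (\lnot \lnot q \lor \lnot p)): β-rule — branch into ((q \lor p) \leftrightarrow q), (\lnot \lnot q \lor \lnot p)  //  \lnot ((q \lor p) \leftrightarrow q), \lnot (\lnot \lnot q \lor \lnot p).
      branch 2.1 (add ((q \lor p) \leftrightarrow q), (\lnot \lnot q \lor \lnot p)):
        ((q \lor p) \leftrightarrow q): β-rule — branch into (q \lor p), q  //  \lnot (q \lor p), \lnot q.
          branch 2.1.1 (add (q \lor p), q):
            (\lnot \lnot q \lor \lnot p): β-rule — branch into \lnot \lnot q  //  \lnot p.
              branch 2.1.1.1 (add \lnot \lnot q):
                \lnot \lnot q: drop double negation, giving q.
                (q \lor p): β-rule — branch into q  //  p.
                  branch 2.1.1.1.1 (add q):
                    ○ open, literals {q=true}.
                  branch 2.1.1.1.2 (add p):
                    ○ open, literals {p=true, q=true}.
              branch 2.1.1.2 (add \lnot p):
                (q \lor p): β-rule — branch into q  //  p.
                  branch 2.1.1.2.1 (add q):
                    ○ open, literals {p=false, q=true}.
                  branch 2.1.1.2.2 (add p):
                    × closes — contains both p and \lnot p.
          branch 2.1.2 (add \lnot (q \lor p), \lnot q):
            \lnot (q \lor p): α-rule — add \lnot q, \lnot p.
            (\lnot \lnot q \lor \lnot p): β-rule — branch into \lnot \lnot q  //  \lnot p.
              branch 2.1.2.1 (add \lnot \lnot q):
                \lnot \lnot q: drop double negation, giving q.
                × closes — contains both q and \lnot q.
              branch 2.1.2.2 (add \lnot p):
                ○ open, literals {p=false, q=false}.
      branch 2.2 (add \lnot ((q \lor p) \leftrightarrow q), \lnot (\lnot \lnot q \lor \lnot p)):
        \lnot (\lnot \lnot q \lor \lnot p): α-rule — add \lnot \lnot \lnot q, \lnot \lnot p.
        \lnot \lnot \lnot q: drop double negation, giving \lnot q.
        \lnot ((q \lor p) \leftrightarrow q): β-rule — branch into (q \lor p), \lnot q  //  \lnot (q \lor p), q.
          branch 2.2.1 (add (q \lor p), \lnot q):
            (q \lor p): β-rule — branch into q  //  p.
              branch 2.2.1.1 (add q):
                × closes — contains both q and \lnot q.
              branch 2.2.1.2 (add p):
                ○ open, literals {p=true, q=false}.
          branch 2.2.2 (add \lnot (q \lor p), q):
            × closes — contains both q and \lnot q.
9 branches closed, 7 open.
An open branch gives a satisfying assignment: p=false, q=false, r=true.

Satisfiable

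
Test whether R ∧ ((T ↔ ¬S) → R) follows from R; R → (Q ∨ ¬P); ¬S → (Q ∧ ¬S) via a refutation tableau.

Yes

Initial set: {R; (R → (Q ∨ ¬P)); (¬S → (Q ∧ ¬S)); ¬(R ∧ ((T ↔ ¬S) → R))}.
(R → (Q ∨ ¬P)): β-rule — branch into ¬R  //  (Q ∨ ¬P).
  branch 1 (add ¬R):
    × closes — contains both R and ¬R.
  branch 2 (add (Q ∨ ¬P)):
    (¬S → (Q ∧ ¬S)): β-rule — branch into ¬¬S  //  (Q ∧ ¬S).
      branch 2.1 (add ¬¬S):
        ¬(R ∧ ((T ↔ ¬S) → R)): β-rule — branch into ¬R  //  ¬((T ↔ ¬S) → R).
          branch 2.1.1 (add ¬R):
            × closes — contains both R and ¬R.
          branch 2.1.2 (add ¬((T ↔ ¬S) → R)):
            ¬((T ↔ ¬S) → R): α-rule — add (T ↔ ¬S), ¬R.
            × closes — contains both R and ¬R.
      branch 2.2 (add (Q ∧ ¬S)):
        (Q ∧ ¬S): α-rule — add Q, ¬S.
        ¬(R ∧ ((T ↔ ¬S) → R)): β-rule — branch into ¬R  //  ¬((T ↔ ¬S) → R).
          branch 2.2.1 (add ¬R):
            × closes — contains both R and ¬R.
          branch 2.2.2 (add ¬((T ↔ ¬S) → R)):
            ¬((T ↔ ¬S) → R): α-rule — add (T ↔ ¬S), ¬R.
            × closes — contains both R and ¬R.
All 5 branches close.
Every branch closed, so the premises entail the conclusion.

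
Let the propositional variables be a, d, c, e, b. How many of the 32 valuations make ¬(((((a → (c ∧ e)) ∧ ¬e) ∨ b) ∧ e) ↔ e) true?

8

Initial set: {¬(((((a → (c ∧ e)) ∧ ¬e) ∨ b) ∧ e) ↔ e)}.
¬(((((a → (c ∧ e)) ∧ ¬e) ∨ b) ∧ e) ↔ e): β-rule — branch into ((((a → (c ∧ e)) ∧ ¬e) ∨ b) ∧ e), ¬e  //  ¬((((a → (c ∧ e)) ∧ ¬e) ∨ b) ∧ e), e.
  branch 1 (add ((((a → (c ∧ e)) ∧ ¬e) ∨ b) ∧ e), ¬e):
    ((((a → (c ∧ e)) ∧ ¬e) ∨ b) ∧ e): α-rule — add (((a → (c ∧ e)) ∧ ¬e) ∨ b), e.
    × closes — contains both e and ¬e.
  branch 2 (add ¬((((a → (c ∧ e)) ∧ ¬e) ∨ b) ∧ e), e):
    ¬((((a → (c ∧ e)) ∧ ¬e) ∨ b) ∧ e): β-rule — branch into ¬(((a → (c ∧ e)) ∧ ¬e) ∨ b)  //  ¬e.
      branch 2.1 (add ¬(((a → (c ∧ e)) ∧ ¬e) ∨ b)):
        ¬(((a → (c ∧ e)) ∧ ¬e) ∨ b): α-rule — add ¬((a → (c ∧ e)) ∧ ¬e), ¬b.
        ¬((a → (c ∧ e)) ∧ ¬e): β-rule — branch into ¬(a → (c ∧ e))  //  ¬¬e.
          branch 2.1.1 (add ¬(a → (c ∧ e))):
            ¬(a → (c ∧ e)): α-rule — add a, ¬(c ∧ e).
            ¬(c ∧ e): β-rule — branch into ¬c  //  ¬e.
              branch 2.1.1.1 (add ¬c):
                ○ open, literals {a=true, b=false, c=false, e=true}.
              branch 2.1.1.2 (add ¬e):
                × closes — contains both e and ¬e.
          branch 2.1.2 (add ¬¬e):
            ○ open, literals {b=false, e=true}.
      branch 2.2 (add ¬e):
        × closes — contains both e and ¬e.
3 branches closed, 2 open.
Each open branch fixes some atoms; the unmentioned ones are free. Counting distinct full assignments: branch {a=true, b=false, c=false, e=true} (d) contributes 2 new; branch {b=false, e=true} (a, d, c) contributes 6 new. Total: 8.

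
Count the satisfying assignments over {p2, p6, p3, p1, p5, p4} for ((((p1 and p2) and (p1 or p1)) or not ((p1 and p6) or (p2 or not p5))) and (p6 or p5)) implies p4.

Initial set: {(((((p1 and p2) and (p1 or p1)) or not ((p1 and p6) or (p2 or not p5))) and (p6 or p5)) implies p4)}.
(((((p1 and p2) and (p1 or p1)) or not ((p1 and p6) or (p2 or not p5))) and (p6 or p5)) implies p4): β-rule — branch into not ((((p1 and p2) and (p1 or p1)) or not ((p1 and p6) or (p2 or not p5))) and (p6 or p5))  //  p4.
  branch 1 (add not ((((p1 and p2) and (p1 or p1)) or not ((p1 and p6) or (p2 or not p5))) and (p6 or p5))):
    not ((((p1 and p2) and (p1 or p1)) or not ((p1 and p6) or (p2 or not p5))) and (p6 or p5)): β-rule — branch into not (((p1 and p2) and (p1 or p1)) or not ((p1 and p6) or (p2 or not p5)))  //  not (p6 or p5).
      branch 1.1 (add not (((p1 and p2) and (p1 or p1)) or not ((p1 and p6) or (p2 or not p5)))):
        not (((p1 and p2) and (p1 or p1)) or not ((p1 and p6) or (p2 or not p5))): α-rule — add not ((p1 and p2) and (p1 or p1)), not not ((p1 and p6) or (p2 or not p5)).
        not ((p1 and p2) and (p1 or p1)): β-rule — branch into not (p1 and p2)  //  not (p1 or p1).
          branch 1.1.1 (add not (p1 and p2)):
            not not ((p1 and p6) or (p2 or not p5)): β-rule — branch into (p1 and p6)  //  (p2 or not p5).
              branch 1.1.1.1 (add (p1 and p6)):
                (p1 and p6): α-rule — add p1, p6.
                not (p1 and p2): β-rule — branch into not p1  //  not p2.
                  branch 1.1.1.1.1 (add not p1):
                    × closes — contains both p1 and not p1.
                  branch 1.1.1.1.2 (add not p2):
                    ○ open, literals {p1=1, p2=0, p6=1}.
              branch 1.1.1.2 (add (p2 or not p5)):
                not (p1 and p2): β-rule — branch into not p1  //  not p2.
                  branch 1.1.1.2.1 (add not p1):
                    (p2 or not p5): β-rule — branch into p2  //  not p5.
                      branch 1.1.1.2.1.1 (add p2):
                        ○ open, literals {p1=0, p2=1}.
                      branch 1.1.1.2.1.2 (add not p5):
                        ○ open, literals {p1=0, p5=0}.
                  branch 1.1.1.2.2 (add not p2):
                    (p2 or not p5): β-rule — branch into p2  //  not p5.
                      branch 1.1.1.2.2.1 (add p2):
                        × closes — contains both p2 and not p2.
                      branch 1.1.1.2.2.2 (add not p5):
                        ○ open, literals {p2=0, p5=0}.
          branch 1.1.2 (add not (p1 or p1)):
            not (p1 or p1): α-rule — add not p1, not p1.
            not not ((p1 and p6) or (p2 or not p5)): β-rule — branch into (p1 and p6)  //  (p2 or not p5).
              branch 1.1.2.1 (add (p1 and p6)):
                (p1 and p6): α-rule — add p1, p6.
                × closes — contains both p1 and not p1.
              branch 1.1.2.2 (add (p2 or not p5)):
                (p2 or not p5): β-rule — branch into p2  //  not p5.
                  branch 1.1.2.2.1 (add p2):
                    ○ open, literals {p1=0, p2=1}.
                  branch 1.1.2.2.2 (add not p5):
                    ○ open, literals {p1=0, p5=0}.
      branch 1.2 (add not (p6 or p5)):
        not (p6 or p5): α-rule — add not p6, not p5.
        ○ open, literals {p5=0, p6=0}.
  branch 2 (add p4):
    ○ open, literals {p4=1}.
3 branches closed, 8 open.
Each open branch fixes some atoms; the unmentioned ones are free. Counting distinct full assignments: branch {p1=1, p2=0, p6=1} (p3, p5, p4) contributes 8 new; branch {p1=0, p2=1} (p6, p3, p5, p4) contributes 16 new; branch {p1=0, p5=0} (p2, p6, p3, p4) contributes 8 new; branch {p2=0, p5=0} (p6, p3, p1, p4) contributes 4 new; branch {p1=0, p2=1} (p6, p3, p5, p4) contributes 0 new; branch {p1=0, p5=0} (p2, p6, p3, p4) contributes 0 new; branch {p5=0, p6=0} (p2, p3, p1, p4) contributes 4 new; branch {p4=1} (p2, p6, p3, p1, p5) contributes 12 new. Total: 52.

52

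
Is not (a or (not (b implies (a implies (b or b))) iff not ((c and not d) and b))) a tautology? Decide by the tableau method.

Not valid

Assume the negation and expand:
Initial set: {not not (a or (not (b implies (a implies (b or b))) iff not ((c and not d) and b)))}.
not not (a or (not (b implies (a implies (b or b))) iff not ((c and not d) and b))): β-rule — branch into a  //  (not (b implies (a implies (b or b))) iff not ((c and not d) and b)).
  branch 1 (add a):
    ○ open, literals {a=T}.
  branch 2 (add (not (b implies (a implies (b or b))) iff not ((c and not d) and b))):
    (not (b implies (a implies (b or b))) iff not ((c and not d) and b)): β-rule — branch into not (b implies (a implies (b or b))), not ((c and not d) and b)  //  not not (b implies (a implies (b or b))), not not ((c and not d) and b).
      branch 2.1 (add not (b implies (a implies (b or b))), not ((c and not d) and b)):
        not (b implies (a implies (b or b))): α-rule — add b, not (a implies (b or b)).
        not (a implies (b or b)): α-rule — add a, not (b or b).
        not (b or b): α-rule — add not b, not b.
        × closes — contains both b and not b.
      branch 2.2 (add not not (b implies (a implies (b or b))), not not ((c and not d) and b)):
        not not ((c and not d) and b): α-rule — add (c and not d), b.
        (c and not d): α-rule — add c, not d.
        not not (b implies (a implies (b or b))): β-rule — branch into not b  //  (a implies (b or b)).
          branch 2.2.1 (add not b):
            × closes — contains both b and not b.
          branch 2.2.2 (add (a implies (b or b))):
            (a implies (b or b)): β-rule — branch into not a  //  (b or b).
              branch 2.2.2.1 (add not a):
                ○ open, literals {a=F, b=T, c=T, d=F}.
              branch 2.2.2.2 (add (b or b)):
                (b or b): β-rule — branch into b  //  b.
                  branch 2.2.2.2.1 (add b):
                    ○ open, literals {b=T, c=T, d=F}.
                  branch 2.2.2.2.2 (add b):
                    ○ open, literals {b=T, c=T, d=F}.
2 branches closed, 4 open.
An open branch gives a countermodel: a=T (unmentioned atoms arbitrary); under it the original formula is false.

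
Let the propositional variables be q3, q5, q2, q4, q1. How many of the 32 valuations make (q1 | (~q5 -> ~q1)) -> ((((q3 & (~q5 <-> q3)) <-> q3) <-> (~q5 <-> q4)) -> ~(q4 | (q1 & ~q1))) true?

20

Initial set: {((q1 | (~q5 -> ~q1)) -> ((((q3 & (~q5 <-> q3)) <-> q3) <-> (~q5 <-> q4)) -> ~(q4 | (q1 & ~q1))))}.
((q1 | (~q5 -> ~q1)) -> ((((q3 & (~q5 <-> q3)) <-> q3) <-> (~q5 <-> q4)) -> ~(q4 | (q1 & ~q1)))): β-rule — branch into ~(q1 | (~q5 -> ~q1))  //  ((((q3 & (~q5 <-> q3)) <-> q3) <-> (~q5 <-> q4)) -> ~(q4 | (q1 & ~q1))).
  branch 1 (add ~(q1 | (~q5 -> ~q1))):
    ~(q1 | (~q5 -> ~q1)): α-rule — add ~q1, ~(~q5 -> ~q1).
    ~(~q5 -> ~q1): α-rule — add ~q5, ~~q1.
    × closes — contains both q1 and ~q1.
  branch 2 (add ((((q3 & (~q5 <-> q3)) <-> q3) <-> (~q5 <-> q4)) -> ~(q4 | (q1 & ~q1)))):
    ((((q3 & (~q5 <-> q3)) <-> q3) <-> (~q5 <-> q4)) -> ~(q4 | (q1 & ~q1))): β-rule — branch into ~(((q3 & (~q5 <-> q3)) <-> q3) <-> (~q5 <-> q4))  //  ~(q4 | (q1 & ~q1)).
      branch 2.1 (add ~(((q3 & (~q5 <-> q3)) <-> q3) <-> (~q5 <-> q4))):
        ~(((q3 & (~q5 <-> q3)) <-> q3) <-> (~q5 <-> q4)): β-rule — branch into ((q3 & (~q5 <-> q3)) <-> q3), ~(~q5 <-> q4)  //  ~((q3 & (~q5 <-> q3)) <-> q3), (~q5 <-> q4).
          branch 2.1.1 (add ((q3 & (~q5 <-> q3)) <-> q3), ~(~q5 <-> q4)):
            ((q3 & (~q5 <-> q3)) <-> q3): β-rule — branch into (q3 & (~q5 <-> q3)), q3  //  ~(q3 & (~q5 <-> q3)), ~q3.
              branch 2.1.1.1 (add (q3 & (~q5 <-> q3)), q3):
                (q3 & (~q5 <-> q3)): α-rule — add q3, (~q5 <-> q3).
                ~(~q5 <-> q4): β-rule — branch into ~q5, ~q4  //  ~~q5, q4.
                  branch 2.1.1.1.1 (add ~q5, ~q4):
                    (~q5 <-> q3): β-rule — branch into ~q5, q3  //  ~~q5, ~q3.
                      branch 2.1.1.1.1.1 (add ~q5, q3):
                        ○ open, literals {q3=true, q4=false, q5=false}.
                      branch 2.1.1.1.1.2 (add ~~q5, ~q3):
                        × closes — contains both q5 and ~q5.
                  branch 2.1.1.1.2 (add ~~q5, q4):
                    (~q5 <-> q3): β-rule — branch into ~q5, q3  //  ~~q5, ~q3.
                      branch 2.1.1.1.2.1 (add ~q5, q3):
                        × closes — contains both q5 and ~q5.
                      branch 2.1.1.1.2.2 (add ~~q5, ~q3):
                        × closes — contains both q3 and ~q3.
              branch 2.1.1.2 (add ~(q3 & (~q5 <-> q3)), ~q3):
                ~(~q5 <-> q4): β-rule — branch into ~q5, ~q4  //  ~~q5, q4.
                  branch 2.1.1.2.1 (add ~q5, ~q4):
                    ~(q3 & (~q5 <-> q3)): β-rule — branch into ~q3  //  ~(~q5 <-> q3).
                      branch 2.1.1.2.1.1 (add ~q3):
                        ○ open, literals {q3=false, q4=false, q5=false}.
                      branch 2.1.1.2.1.2 (add ~(~q5 <-> q3)):
                        ~(~q5 <-> q3): β-rule — branch into ~q5, ~q3  //  ~~q5, q3.
                          branch 2.1.1.2.1.2.1 (add ~q5, ~q3):
                            ○ open, literals {q3=false, q4=false, q5=false}.
                          branch 2.1.1.2.1.2.2 (add ~~q5, q3):
                            × closes — contains both q5 and ~q5.
                  branch 2.1.1.2.2 (add ~~q5, q4):
                    ~(q3 & (~q5 <-> q3)): β-rule — branch into ~q3  //  ~(~q5 <-> q3).
                      branch 2.1.1.2.2.1 (add ~q3):
                        ○ open, literals {q3=false, q4=true, q5=true}.
                      branch 2.1.1.2.2.2 (add ~(~q5 <-> q3)):
                        ~(~q5 <-> q3): β-rule — branch into ~q5, ~q3  //  ~~q5, q3.
                          branch 2.1.1.2.2.2.1 (add ~q5, ~q3):
                            × closes — contains both q5 and ~q5.
                          branch 2.1.1.2.2.2.2 (add ~~q5, q3):
                            × closes — contains both q3 and ~q3.
          branch 2.1.2 (add ~((q3 & (~q5 <-> q3)) <-> q3), (~q5 <-> q4)):
            ~((q3 & (~q5 <-> q3)) <-> q3): β-rule — branch into (q3 & (~q5 <-> q3)), ~q3  //  ~(q3 & (~q5 <-> q3)), q3.
              branch 2.1.2.1 (add (q3 & (~q5 <-> q3)), ~q3):
                (q3 & (~q5 <-> q3)): α-rule — add q3, (~q5 <-> q3).
                × closes — contains both q3 and ~q3.
              branch 2.1.2.2 (add ~(q3 & (~q5 <-> q3)), q3):
                (~q5 <-> q4): β-rule — branch into ~q5, q4  //  ~~q5, ~q4.
                  branch 2.1.2.2.1 (add ~q5, q4):
                    ~(q3 & (~q5 <-> q3)): β-rule — branch into ~q3  //  ~(~q5 <-> q3).
                      branch 2.1.2.2.1.1 (add ~q3):
                        × closes — contains both q3 and ~q3.
                      branch 2.1.2.2.1.2 (add ~(~q5 <-> q3)):
                        ~(~q5 <-> q3): β-rule — branch into ~q5, ~q3  //  ~~q5, q3.
                          branch 2.1.2.2.1.2.1 (add ~q5, ~q3):
                            × closes — contains both q3 and ~q3.
                          branch 2.1.2.2.1.2.2 (add ~~q5, q3):
                            × closes — contains both q5 and ~q5.
                  branch 2.1.2.2.2 (add ~~q5, ~q4):
                    ~(q3 & (~q5 <-> q3)): β-rule — branch into ~q3  //  ~(~q5 <-> q3).
                      branch 2.1.2.2.2.1 (add ~q3):
                        × closes — contains both q3 and ~q3.
                      branch 2.1.2.2.2.2 (add ~(~q5 <-> q3)):
                        ~(~q5 <-> q3): β-rule — branch into ~q5, ~q3  //  ~~q5, q3.
                          branch 2.1.2.2.2.2.1 (add ~q5, ~q3):
                            × closes — contains both q5 and ~q5.
                          branch 2.1.2.2.2.2.2 (add ~~q5, q3):
                            ○ open, literals {q3=true, q4=false, q5=true}.
      branch 2.2 (add ~(q4 | (q1 & ~q1))):
        ~(q4 | (q1 & ~q1)): α-rule — add ~q4, ~(q1 & ~q1).
        ~(q1 & ~q1): β-rule — branch into ~q1  //  ~~q1.
          branch 2.2.1 (add ~q1):
            ○ open, literals {q1=false, q4=false}.
          branch 2.2.2 (add ~~q1):
            ○ open, literals {q1=true, q4=false}.
13 branches closed, 7 open.
Each open branch fixes some atoms; the unmentioned ones are free. Counting distinct full assignments: branch {q3=true, q4=false, q5=false} (q2, q1) contributes 4 new; branch {q3=false, q4=false, q5=false} (q2, q1) contributes 4 new; branch {q3=false, q4=false, q5=false} (q2, q1) contributes 0 new; branch {q3=false, q4=true, q5=true} (q2, q1) contributes 4 new; branch {q3=true, q4=false, q5=true} (q2, q1) contributes 4 new; branch {q1=false, q4=false} (q3, q5, q2) contributes 2 new; branch {q1=true, q4=false} (q3, q5, q2) contributes 2 new. Total: 20.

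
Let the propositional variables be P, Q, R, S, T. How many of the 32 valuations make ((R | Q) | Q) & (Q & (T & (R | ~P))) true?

6

Initial set: {(((R | Q) | Q) & (Q & (T & (R | ~P))))}.
(((R | Q) | Q) & (Q & (T & (R | ~P)))): α-rule — add ((R | Q) | Q), (Q & (T & (R | ~P))).
(Q & (T & (R | ~P))): α-rule — add Q, (T & (R | ~P)).
(T & (R | ~P)): α-rule — add T, (R | ~P).
((R | Q) | Q): β-rule — branch into (R | Q)  //  Q.
  branch 1 (add (R | Q)):
    (R | ~P): β-rule — branch into R  //  ~P.
      branch 1.1 (add R):
        (R | Q): β-rule — branch into R  //  Q.
          branch 1.1.1 (add R):
            ○ open, literals {Q=1, R=1, T=1}.
          branch 1.1.2 (add Q):
            ○ open, literals {Q=1, R=1, T=1}.
      branch 1.2 (add ~P):
        (R | Q): β-rule — branch into R  //  Q.
          branch 1.2.1 (add R):
            ○ open, literals {P=0, Q=1, R=1, T=1}.
          branch 1.2.2 (add Q):
            ○ open, literals {P=0, Q=1, T=1}.
  branch 2 (add Q):
    (R | ~P): β-rule — branch into R  //  ~P.
      branch 2.1 (add R):
        ○ open, literals {Q=1, R=1, T=1}.
      branch 2.2 (add ~P):
        ○ open, literals {P=0, Q=1, T=1}.
0 branches closed, 6 open.
Each open branch fixes some atoms; the unmentioned ones are free. Counting distinct full assignments: branch {Q=1, R=1, T=1} (P, S) contributes 4 new; branch {Q=1, R=1, T=1} (P, S) contributes 0 new; branch {P=0, Q=1, R=1, T=1} (S) contributes 0 new; branch {P=0, Q=1, T=1} (R, S) contributes 2 new; branch {Q=1, R=1, T=1} (P, S) contributes 0 new; branch {P=0, Q=1, T=1} (R, S) contributes 0 new. Total: 6.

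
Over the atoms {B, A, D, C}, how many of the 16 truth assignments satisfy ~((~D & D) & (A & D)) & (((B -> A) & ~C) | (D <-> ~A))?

11

Initial set: {(~((~D & D) & (A & D)) & (((B -> A) & ~C) | (D <-> ~A)))}.
(~((~D & D) & (A & D)) & (((B -> A) & ~C) | (D <-> ~A))): α-rule — add ~((~D & D) & (A & D)), (((B -> A) & ~C) | (D <-> ~A)).
~((~D & D) & (A & D)): β-rule — branch into ~(~D & D)  //  ~(A & D).
  branch 1 (add ~(~D & D)):
    (((B -> A) & ~C) | (D <-> ~A)): β-rule — branch into ((B -> A) & ~C)  //  (D <-> ~A).
      branch 1.1 (add ((B -> A) & ~C)):
        ((B -> A) & ~C): α-rule — add (B -> A), ~C.
        ~(~D & D): β-rule — branch into ~~D  //  ~D.
          branch 1.1.1 (add ~~D):
            (B -> A): β-rule — branch into ~B  //  A.
              branch 1.1.1.1 (add ~B):
                ○ open, literals {B=F, C=F, D=T}.
              branch 1.1.1.2 (add A):
                ○ open, literals {A=T, C=F, D=T}.
          branch 1.1.2 (add ~D):
            (B -> A): β-rule — branch into ~B  //  A.
              branch 1.1.2.1 (add ~B):
                ○ open, literals {B=F, C=F, D=F}.
              branch 1.1.2.2 (add A):
                ○ open, literals {A=T, C=F, D=F}.
      branch 1.2 (add (D <-> ~A)):
        ~(~D & D): β-rule — branch into ~~D  //  ~D.
          branch 1.2.1 (add ~~D):
            (D <-> ~A): β-rule — branch into D, ~A  //  ~D, ~~A.
              branch 1.2.1.1 (add D, ~A):
                ○ open, literals {A=F, D=T}.
              branch 1.2.1.2 (add ~D, ~~A):
                × closes — contains both D and ~D.
          branch 1.2.2 (add ~D):
            (D <-> ~A): β-rule — branch into D, ~A  //  ~D, ~~A.
              branch 1.2.2.1 (add D, ~A):
                × closes — contains both D and ~D.
              branch 1.2.2.2 (add ~D, ~~A):
                ○ open, literals {A=T, D=F}.
  branch 2 (add ~(A & D)):
    (((B -> A) & ~C) | (D <-> ~A)): β-rule — branch into ((B -> A) & ~C)  //  (D <-> ~A).
      branch 2.1 (add ((B -> A) & ~C)):
        ((B -> A) & ~C): α-rule — add (B -> A), ~C.
        ~(A & D): β-rule — branch into ~A  //  ~D.
          branch 2.1.1 (add ~A):
            (B -> A): β-rule — branch into ~B  //  A.
              branch 2.1.1.1 (add ~B):
                ○ open, literals {A=F, B=F, C=F}.
              branch 2.1.1.2 (add A):
                × closes — contains both A and ~A.
          branch 2.1.2 (add ~D):
            (B -> A): β-rule — branch into ~B  //  A.
              branch 2.1.2.1 (add ~B):
                ○ open, literals {B=F, C=F, D=F}.
              branch 2.1.2.2 (add A):
                ○ open, literals {A=T, C=F, D=F}.
      branch 2.2 (add (D <-> ~A)):
        ~(A & D): β-rule — branch into ~A  //  ~D.
          branch 2.2.1 (add ~A):
            (D <-> ~A): β-rule — branch into D, ~A  //  ~D, ~~A.
              branch 2.2.1.1 (add D, ~A):
                ○ open, literals {A=F, D=T}.
              branch 2.2.1.2 (add ~D, ~~A):
                × closes — contains both A and ~A.
          branch 2.2.2 (add ~D):
            (D <-> ~A): β-rule — branch into D, ~A  //  ~D, ~~A.
              branch 2.2.2.1 (add D, ~A):
                × closes — contains both D and ~D.
              branch 2.2.2.2 (add ~D, ~~A):
                ○ open, literals {A=T, D=F}.
5 branches closed, 11 open.
Each open branch fixes some atoms; the unmentioned ones are free. Counting distinct full assignments: branch {B=F, C=F, D=T} (A) contributes 2 new; branch {A=T, C=F, D=T} (B) contributes 1 new; branch {B=F, C=F, D=F} (A) contributes 2 new; branch {A=T, C=F, D=F} (B) contributes 1 new; branch {A=F, D=T} (B, C) contributes 3 new; branch {A=T, D=F} (B, C) contributes 2 new; branch {A=F, B=F, C=F} (D) contributes 0 new; branch {B=F, C=F, D=F} (A) contributes 0 new; branch {A=T, C=F, D=F} (B) contributes 0 new; branch {A=F, D=T} (B, C) contributes 0 new; branch {A=T, D=F} (B, C) contributes 0 new. Total: 11.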